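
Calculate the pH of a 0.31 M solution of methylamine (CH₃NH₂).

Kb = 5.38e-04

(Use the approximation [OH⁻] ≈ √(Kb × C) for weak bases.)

[OH⁻] = √(Kb × C) = √(5.38e-04 × 0.31) = 1.2914e-02. pOH = 1.89, pH = 14 - pOH

pH = 12.11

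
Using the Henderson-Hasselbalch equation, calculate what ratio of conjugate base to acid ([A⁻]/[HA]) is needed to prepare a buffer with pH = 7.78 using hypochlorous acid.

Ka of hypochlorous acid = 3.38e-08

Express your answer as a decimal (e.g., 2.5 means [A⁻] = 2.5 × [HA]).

pKa = -log(3.38e-08) = 7.4711. pH = pKa + log([A⁻]/[HA]), so log([A⁻]/[HA]) = pH − pKa = 7.78 − 7.4711 = 0.3089. [A⁻]/[HA] = 10^(0.3089) = 2.04

[A⁻]/[HA] = 2.04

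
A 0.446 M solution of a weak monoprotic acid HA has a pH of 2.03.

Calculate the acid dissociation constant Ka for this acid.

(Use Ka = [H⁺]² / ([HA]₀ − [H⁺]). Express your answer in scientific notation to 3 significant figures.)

[H⁺] = 10^(−pH) = 10^(−2.03) = 9.333e-03 M. For HA ⇌ H⁺ + A⁻, Ka = [H⁺][A⁻]/[HA] = [H⁺]² / ([HA]₀ − [H⁺]) = (9.333e-03)² / (0.446 − 9.333e-03) = 1.99e-04.

K_a = 1.99e-04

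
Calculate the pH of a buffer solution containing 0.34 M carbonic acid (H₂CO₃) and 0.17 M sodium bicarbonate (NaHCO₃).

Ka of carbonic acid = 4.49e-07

pKa = -log(4.49e-07) = 6.35. pH = pKa + log([A⁻]/[HA]) = 6.35 + log(0.17/0.34)

pH = 6.05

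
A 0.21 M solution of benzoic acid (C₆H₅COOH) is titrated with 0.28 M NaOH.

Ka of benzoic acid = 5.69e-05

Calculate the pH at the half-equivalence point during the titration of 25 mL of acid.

At half-equivalence [HA] = [A⁻], so Henderson-Hasselbalch gives pH = pKa = -log(5.69e-05) = 4.24.

pH = pKa = 4.24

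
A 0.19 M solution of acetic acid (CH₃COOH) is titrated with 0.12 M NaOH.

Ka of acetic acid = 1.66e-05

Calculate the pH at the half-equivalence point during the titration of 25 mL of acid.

At half-equivalence [HA] = [A⁻], so Henderson-Hasselbalch gives pH = pKa = -log(1.66e-05) = 4.78.

pH = pKa = 4.78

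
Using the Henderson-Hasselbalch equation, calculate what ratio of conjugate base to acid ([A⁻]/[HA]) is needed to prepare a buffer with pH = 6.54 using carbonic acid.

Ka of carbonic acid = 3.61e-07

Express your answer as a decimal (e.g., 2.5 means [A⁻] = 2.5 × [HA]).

pKa = -log(3.61e-07) = 6.4425. pH = pKa + log([A⁻]/[HA]), so log([A⁻]/[HA]) = pH − pKa = 6.54 − 6.4425 = 0.0975. [A⁻]/[HA] = 10^(0.0975) = 1.25

[A⁻]/[HA] = 1.25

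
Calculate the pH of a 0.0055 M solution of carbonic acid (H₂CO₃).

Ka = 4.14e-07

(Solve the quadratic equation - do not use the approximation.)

x² + Ka×x - Ka×C = 0. Using quadratic formula: [H⁺] = 4.7511e-05

pH = 4.32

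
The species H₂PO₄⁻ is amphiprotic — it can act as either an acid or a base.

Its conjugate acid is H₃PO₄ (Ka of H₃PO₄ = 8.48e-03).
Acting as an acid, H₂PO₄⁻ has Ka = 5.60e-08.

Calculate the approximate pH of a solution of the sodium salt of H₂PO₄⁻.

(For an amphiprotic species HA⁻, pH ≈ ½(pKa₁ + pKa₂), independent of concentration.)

pKa₁ = -log(8.48e-03) = 2.07; pKa₂ = -log(5.60e-08) = 7.25. For an amphiprotic species, pH ≈ ½(pKa₁ + pKa₂) = ½(2.07 + 7.25) = 4.66.

pH = 4.66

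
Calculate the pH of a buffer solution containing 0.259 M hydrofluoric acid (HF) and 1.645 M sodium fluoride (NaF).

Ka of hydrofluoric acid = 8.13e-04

pKa = -log(8.13e-04) = 3.09. pH = pKa + log([A⁻]/[HA]) = 3.09 + log(1.645/0.259)

pH = 3.89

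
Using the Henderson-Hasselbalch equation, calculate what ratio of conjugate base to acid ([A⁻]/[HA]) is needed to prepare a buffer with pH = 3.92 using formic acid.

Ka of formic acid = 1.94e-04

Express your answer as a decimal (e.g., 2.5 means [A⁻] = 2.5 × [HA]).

pKa = -log(1.94e-04) = 3.7122. pH = pKa + log([A⁻]/[HA]), so log([A⁻]/[HA]) = pH − pKa = 3.92 − 3.7122 = 0.2078. [A⁻]/[HA] = 10^(0.2078) = 1.61

[A⁻]/[HA] = 1.61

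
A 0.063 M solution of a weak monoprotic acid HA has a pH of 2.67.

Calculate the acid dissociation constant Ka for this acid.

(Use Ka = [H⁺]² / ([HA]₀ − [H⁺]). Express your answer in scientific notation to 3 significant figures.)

[H⁺] = 10^(−pH) = 10^(−2.67) = 2.138e-03 M. For HA ⇌ H⁺ + A⁻, Ka = [H⁺][A⁻]/[HA] = [H⁺]² / ([HA]₀ − [H⁺]) = (2.138e-03)² / (0.063 − 2.138e-03) = 7.51e-05.

K_a = 7.51e-05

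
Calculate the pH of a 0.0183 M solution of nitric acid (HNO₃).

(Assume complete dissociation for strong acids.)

[H⁺] = 0.0183 M for strong acid. pH = -log[H⁺] = -log(0.0183)

pH = 1.74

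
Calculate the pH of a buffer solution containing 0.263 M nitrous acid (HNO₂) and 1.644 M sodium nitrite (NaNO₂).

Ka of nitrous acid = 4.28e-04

pKa = -log(4.28e-04) = 3.37. pH = pKa + log([A⁻]/[HA]) = 3.37 + log(1.644/0.263)

pH = 4.16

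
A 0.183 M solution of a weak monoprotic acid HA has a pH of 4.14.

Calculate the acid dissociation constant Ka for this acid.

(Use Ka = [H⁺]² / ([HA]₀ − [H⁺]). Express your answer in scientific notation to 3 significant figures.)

[H⁺] = 10^(−pH) = 10^(−4.14) = 7.244e-05 M. For HA ⇌ H⁺ + A⁻, Ka = [H⁺][A⁻]/[HA] = [H⁺]² / ([HA]₀ − [H⁺]) = (7.244e-05)² / (0.183 − 7.244e-05) = 2.87e-08.

K_a = 2.87e-08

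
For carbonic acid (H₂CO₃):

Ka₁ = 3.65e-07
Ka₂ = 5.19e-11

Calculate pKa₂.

pKa₂ = -log(Ka₂) = -log(5.19e-11) = 10.28.

pK_{a2} = 10.28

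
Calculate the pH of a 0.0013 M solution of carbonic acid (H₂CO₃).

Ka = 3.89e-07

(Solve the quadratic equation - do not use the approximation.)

x² + Ka×x - Ka×C = 0. Using quadratic formula: [H⁺] = 2.2294e-05

pH = 4.65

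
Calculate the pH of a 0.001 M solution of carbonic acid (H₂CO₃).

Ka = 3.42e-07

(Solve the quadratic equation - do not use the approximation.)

x² + Ka×x - Ka×C = 0. Using quadratic formula: [H⁺] = 1.8323e-05

pH = 4.74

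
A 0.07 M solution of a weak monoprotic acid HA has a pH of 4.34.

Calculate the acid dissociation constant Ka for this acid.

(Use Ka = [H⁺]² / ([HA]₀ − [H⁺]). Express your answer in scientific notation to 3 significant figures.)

[H⁺] = 10^(−pH) = 10^(−4.34) = 4.571e-05 M. For HA ⇌ H⁺ + A⁻, Ka = [H⁺][A⁻]/[HA] = [H⁺]² / ([HA]₀ − [H⁺]) = (4.571e-05)² / (0.07 − 4.571e-05) = 2.99e-08.

K_a = 2.99e-08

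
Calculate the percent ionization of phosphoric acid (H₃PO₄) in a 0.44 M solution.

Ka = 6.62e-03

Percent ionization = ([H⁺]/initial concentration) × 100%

Using Ka equilibrium: x² + Ka×x - Ka×C = 0. Solving: [H⁺] = 5.0762e-02. Percent = (5.0762e-02/0.44) × 100

Percent ionization = 11.5%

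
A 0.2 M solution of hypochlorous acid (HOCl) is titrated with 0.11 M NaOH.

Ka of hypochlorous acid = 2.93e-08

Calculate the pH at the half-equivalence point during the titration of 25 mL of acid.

At half-equivalence [HA] = [A⁻], so Henderson-Hasselbalch gives pH = pKa = -log(2.93e-08) = 7.53.

pH = pKa = 7.53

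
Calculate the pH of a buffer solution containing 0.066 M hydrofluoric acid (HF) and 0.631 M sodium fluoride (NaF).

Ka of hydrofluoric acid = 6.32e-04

pKa = -log(6.32e-04) = 3.20. pH = pKa + log([A⁻]/[HA]) = 3.20 + log(0.631/0.066)

pH = 4.18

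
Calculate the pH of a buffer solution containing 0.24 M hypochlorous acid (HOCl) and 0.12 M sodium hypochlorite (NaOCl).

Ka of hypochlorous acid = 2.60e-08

pKa = -log(2.60e-08) = 7.59. pH = pKa + log([A⁻]/[HA]) = 7.59 + log(0.12/0.24)

pH = 7.28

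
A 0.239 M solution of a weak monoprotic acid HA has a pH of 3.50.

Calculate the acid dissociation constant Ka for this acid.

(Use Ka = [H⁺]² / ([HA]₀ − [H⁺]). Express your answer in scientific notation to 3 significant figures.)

[H⁺] = 10^(−pH) = 10^(−3.50) = 3.162e-04 M. For HA ⇌ H⁺ + A⁻, Ka = [H⁺][A⁻]/[HA] = [H⁺]² / ([HA]₀ − [H⁺]) = (3.162e-04)² / (0.239 − 3.162e-04) = 4.19e-07.

K_a = 4.19e-07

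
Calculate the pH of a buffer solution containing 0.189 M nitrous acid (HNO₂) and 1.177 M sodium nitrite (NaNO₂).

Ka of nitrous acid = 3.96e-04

pKa = -log(3.96e-04) = 3.40. pH = pKa + log([A⁻]/[HA]) = 3.40 + log(1.177/0.189)

pH = 4.20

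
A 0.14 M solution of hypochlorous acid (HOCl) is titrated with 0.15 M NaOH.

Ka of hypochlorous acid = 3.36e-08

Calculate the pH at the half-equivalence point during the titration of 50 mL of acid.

At half-equivalence [HA] = [A⁻], so Henderson-Hasselbalch gives pH = pKa = -log(3.36e-08) = 7.47.

pH = pKa = 7.47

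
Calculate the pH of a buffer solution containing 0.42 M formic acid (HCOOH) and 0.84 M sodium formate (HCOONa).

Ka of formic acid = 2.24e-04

pKa = -log(2.24e-04) = 3.65. pH = pKa + log([A⁻]/[HA]) = 3.65 + log(0.84/0.42)

pH = 3.95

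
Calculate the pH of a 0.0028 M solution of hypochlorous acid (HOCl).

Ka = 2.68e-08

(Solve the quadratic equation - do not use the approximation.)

x² + Ka×x - Ka×C = 0. Using quadratic formula: [H⁺] = 8.6492e-06

pH = 5.06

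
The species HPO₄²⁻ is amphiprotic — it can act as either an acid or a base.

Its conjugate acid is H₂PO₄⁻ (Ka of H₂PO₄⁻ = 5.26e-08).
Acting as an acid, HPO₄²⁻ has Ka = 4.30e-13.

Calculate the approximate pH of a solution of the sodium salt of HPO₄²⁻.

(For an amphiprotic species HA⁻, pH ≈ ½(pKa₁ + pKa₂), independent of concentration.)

pKa₁ = -log(5.26e-08) = 7.28; pKa₂ = -log(4.30e-13) = 12.37. For an amphiprotic species, pH ≈ ½(pKa₁ + pKa₂) = ½(7.28 + 12.37) = 9.82.

pH = 9.82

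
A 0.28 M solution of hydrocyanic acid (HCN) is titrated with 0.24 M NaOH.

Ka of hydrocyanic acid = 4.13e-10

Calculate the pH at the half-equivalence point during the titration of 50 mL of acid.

At half-equivalence [HA] = [A⁻], so Henderson-Hasselbalch gives pH = pKa = -log(4.13e-10) = 9.38.

pH = pKa = 9.38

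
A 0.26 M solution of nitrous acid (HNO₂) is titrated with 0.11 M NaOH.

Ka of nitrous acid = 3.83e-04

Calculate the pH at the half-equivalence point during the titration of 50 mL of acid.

At half-equivalence [HA] = [A⁻], so Henderson-Hasselbalch gives pH = pKa = -log(3.83e-04) = 3.42.

pH = pKa = 3.42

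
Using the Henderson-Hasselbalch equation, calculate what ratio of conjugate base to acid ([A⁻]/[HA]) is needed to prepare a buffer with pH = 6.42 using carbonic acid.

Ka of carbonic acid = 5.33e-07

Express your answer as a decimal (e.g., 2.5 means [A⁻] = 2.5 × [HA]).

pKa = -log(5.33e-07) = 6.2733. pH = pKa + log([A⁻]/[HA]), so log([A⁻]/[HA]) = pH − pKa = 6.42 − 6.2733 = 0.1467. [A⁻]/[HA] = 10^(0.1467) = 1.40

[A⁻]/[HA] = 1.40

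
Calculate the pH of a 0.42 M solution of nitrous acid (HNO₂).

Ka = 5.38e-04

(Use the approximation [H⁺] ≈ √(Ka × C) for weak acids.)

[H⁺] = √(Ka × C) = √(5.38e-04 × 0.42) = 1.5032e-02. pH = -log(1.5032e-02)

pH = 1.82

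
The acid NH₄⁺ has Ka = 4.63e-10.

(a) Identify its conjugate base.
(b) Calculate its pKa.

(a) The conjugate base is formed by removing one H⁺ from NH₄⁺, giving NH₃. (b) pKa = -log(Ka) = -log(4.63e-10) = 9.33.

Conjugate base: NH₃; pK_a = 9.33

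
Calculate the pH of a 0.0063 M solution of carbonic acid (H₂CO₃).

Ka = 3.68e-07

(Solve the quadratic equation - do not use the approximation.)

x² + Ka×x - Ka×C = 0. Using quadratic formula: [H⁺] = 4.7966e-05

pH = 4.32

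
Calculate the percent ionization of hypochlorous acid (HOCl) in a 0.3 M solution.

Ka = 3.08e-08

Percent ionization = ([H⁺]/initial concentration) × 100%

Using Ka equilibrium: x² + Ka×x - Ka×C = 0. Solving: [H⁺] = 9.6110e-05. Percent = (9.6110e-05/0.3) × 100

Percent ionization = 0.032%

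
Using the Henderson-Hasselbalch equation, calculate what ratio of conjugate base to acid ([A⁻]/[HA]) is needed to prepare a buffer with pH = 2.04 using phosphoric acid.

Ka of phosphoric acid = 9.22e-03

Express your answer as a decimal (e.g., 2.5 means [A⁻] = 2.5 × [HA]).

pKa = -log(9.22e-03) = 2.0353. pH = pKa + log([A⁻]/[HA]), so log([A⁻]/[HA]) = pH − pKa = 2.04 − 2.0353 = 0.0047. [A⁻]/[HA] = 10^(0.0047) = 1.01

[A⁻]/[HA] = 1.01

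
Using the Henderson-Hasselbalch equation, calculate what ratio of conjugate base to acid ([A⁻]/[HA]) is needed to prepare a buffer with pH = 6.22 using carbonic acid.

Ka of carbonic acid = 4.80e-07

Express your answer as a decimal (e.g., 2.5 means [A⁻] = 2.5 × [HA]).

pKa = -log(4.80e-07) = 6.3188. pH = pKa + log([A⁻]/[HA]), so log([A⁻]/[HA]) = pH − pKa = 6.22 − 6.3188 = -0.0988. [A⁻]/[HA] = 10^(-0.0988) = 0.797

[A⁻]/[HA] = 0.797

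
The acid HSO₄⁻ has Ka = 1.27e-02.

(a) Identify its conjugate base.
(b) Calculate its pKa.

(a) The conjugate base is formed by removing one H⁺ from HSO₄⁻, giving SO₄²⁻. (b) pKa = -log(Ka) = -log(1.27e-02) = 1.90.

Conjugate base: SO₄²⁻; pK_a = 1.90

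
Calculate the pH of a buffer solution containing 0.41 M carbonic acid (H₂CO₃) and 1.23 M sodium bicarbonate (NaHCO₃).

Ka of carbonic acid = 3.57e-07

pKa = -log(3.57e-07) = 6.45. pH = pKa + log([A⁻]/[HA]) = 6.45 + log(1.23/0.41)

pH = 6.92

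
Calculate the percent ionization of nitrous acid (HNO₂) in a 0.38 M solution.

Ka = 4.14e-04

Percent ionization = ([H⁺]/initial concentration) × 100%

Using Ka equilibrium: x² + Ka×x - Ka×C = 0. Solving: [H⁺] = 1.2337e-02. Percent = (1.2337e-02/0.38) × 100

Percent ionization = 3.25%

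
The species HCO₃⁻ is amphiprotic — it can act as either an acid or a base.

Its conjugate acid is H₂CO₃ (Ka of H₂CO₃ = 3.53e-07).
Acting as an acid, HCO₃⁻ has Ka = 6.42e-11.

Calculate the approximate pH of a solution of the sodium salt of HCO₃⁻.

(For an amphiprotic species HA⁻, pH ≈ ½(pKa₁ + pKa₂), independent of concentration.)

pKa₁ = -log(3.53e-07) = 6.45; pKa₂ = -log(6.42e-11) = 10.19. For an amphiprotic species, pH ≈ ½(pKa₁ + pKa₂) = ½(6.45 + 10.19) = 8.32.

pH = 8.32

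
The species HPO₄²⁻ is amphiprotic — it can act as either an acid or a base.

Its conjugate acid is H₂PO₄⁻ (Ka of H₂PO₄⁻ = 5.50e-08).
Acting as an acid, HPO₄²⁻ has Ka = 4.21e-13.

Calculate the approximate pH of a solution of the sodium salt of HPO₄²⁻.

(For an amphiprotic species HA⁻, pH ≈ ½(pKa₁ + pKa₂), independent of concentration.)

pKa₁ = -log(5.50e-08) = 7.26; pKa₂ = -log(4.21e-13) = 12.38. For an amphiprotic species, pH ≈ ½(pKa₁ + pKa₂) = ½(7.26 + 12.38) = 9.82.

pH = 9.82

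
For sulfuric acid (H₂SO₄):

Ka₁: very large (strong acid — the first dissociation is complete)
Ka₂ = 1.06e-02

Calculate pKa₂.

pKa₂ = -log(Ka₂) = -log(1.06e-02) = 1.97.

pK_{a2} = 1.97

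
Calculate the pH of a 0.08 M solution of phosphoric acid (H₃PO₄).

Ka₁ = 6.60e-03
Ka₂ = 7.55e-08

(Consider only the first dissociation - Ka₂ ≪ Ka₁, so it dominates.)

First dissociation dominates. From Ka₁ = [H⁺][HA⁻]/[H₂A], x² + Ka₁·x − Ka₁·C = 0 with C = 0.08 M and Ka₁ = 6.60e-03. Solving: [H⁺] = (−Ka₁ + √(Ka₁² + 4·Ka₁·C)) / 2 = 1.9914e-02 M. pH = -log(1.9914e-02) = 1.70.

pH = 1.70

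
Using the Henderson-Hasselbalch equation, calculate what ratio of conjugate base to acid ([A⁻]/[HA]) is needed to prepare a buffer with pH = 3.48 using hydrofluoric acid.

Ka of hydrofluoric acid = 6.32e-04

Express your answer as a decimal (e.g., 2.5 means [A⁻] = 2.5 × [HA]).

pKa = -log(6.32e-04) = 3.1993. pH = pKa + log([A⁻]/[HA]), so log([A⁻]/[HA]) = pH − pKa = 3.48 − 3.1993 = 0.2807. [A⁻]/[HA] = 10^(0.2807) = 1.91

[A⁻]/[HA] = 1.91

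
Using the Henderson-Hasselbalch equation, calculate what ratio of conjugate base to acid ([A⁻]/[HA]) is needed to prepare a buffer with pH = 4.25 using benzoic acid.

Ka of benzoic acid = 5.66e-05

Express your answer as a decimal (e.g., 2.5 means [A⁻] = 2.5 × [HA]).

pKa = -log(5.66e-05) = 4.2472. pH = pKa + log([A⁻]/[HA]), so log([A⁻]/[HA]) = pH − pKa = 4.25 − 4.2472 = 0.0028. [A⁻]/[HA] = 10^(0.0028) = 1.01

[A⁻]/[HA] = 1.01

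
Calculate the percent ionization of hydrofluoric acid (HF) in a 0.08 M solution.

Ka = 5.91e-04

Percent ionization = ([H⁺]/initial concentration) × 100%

Using Ka equilibrium: x² + Ka×x - Ka×C = 0. Solving: [H⁺] = 6.5869e-03. Percent = (6.5869e-03/0.08) × 100

Percent ionization = 8.23%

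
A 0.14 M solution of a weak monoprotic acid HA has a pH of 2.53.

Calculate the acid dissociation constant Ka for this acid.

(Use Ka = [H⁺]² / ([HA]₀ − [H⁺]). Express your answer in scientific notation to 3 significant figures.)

[H⁺] = 10^(−pH) = 10^(−2.53) = 2.951e-03 M. For HA ⇌ H⁺ + A⁻, Ka = [H⁺][A⁻]/[HA] = [H⁺]² / ([HA]₀ − [H⁺]) = (2.951e-03)² / (0.14 − 2.951e-03) = 6.36e-05.

K_a = 6.36e-05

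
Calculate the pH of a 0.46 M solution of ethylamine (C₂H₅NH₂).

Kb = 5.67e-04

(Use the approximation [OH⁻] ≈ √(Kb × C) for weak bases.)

[OH⁻] = √(Kb × C) = √(5.67e-04 × 0.46) = 1.6150e-02. pOH = 1.79, pH = 14 - pOH

pH = 12.21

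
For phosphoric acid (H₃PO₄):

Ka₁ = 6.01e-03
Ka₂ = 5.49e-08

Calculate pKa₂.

pKa₂ = -log(Ka₂) = -log(5.49e-08) = 7.26.

pK_{a2} = 7.26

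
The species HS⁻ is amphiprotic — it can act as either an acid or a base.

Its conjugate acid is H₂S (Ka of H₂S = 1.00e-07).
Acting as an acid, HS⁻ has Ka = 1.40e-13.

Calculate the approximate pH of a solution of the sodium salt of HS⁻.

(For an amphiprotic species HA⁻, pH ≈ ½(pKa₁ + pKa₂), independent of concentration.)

pKa₁ = -log(1.00e-07) = 7.00; pKa₂ = -log(1.40e-13) = 12.85. For an amphiprotic species, pH ≈ ½(pKa₁ + pKa₂) = ½(7.00 + 12.85) = 9.93.

pH = 9.93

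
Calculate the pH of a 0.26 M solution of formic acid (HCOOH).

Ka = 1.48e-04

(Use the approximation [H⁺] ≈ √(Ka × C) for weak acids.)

[H⁺] = √(Ka × C) = √(1.48e-04 × 0.26) = 6.2032e-03. pH = -log(6.2032e-03)

pH = 2.21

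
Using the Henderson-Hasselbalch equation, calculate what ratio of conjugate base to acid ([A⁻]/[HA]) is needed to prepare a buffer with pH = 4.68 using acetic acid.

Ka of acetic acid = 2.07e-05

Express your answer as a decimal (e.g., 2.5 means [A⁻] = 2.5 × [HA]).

pKa = -log(2.07e-05) = 4.6840. pH = pKa + log([A⁻]/[HA]), so log([A⁻]/[HA]) = pH − pKa = 4.68 − 4.6840 = -0.0040. [A⁻]/[HA] = 10^(-0.0040) = 0.991

[A⁻]/[HA] = 0.991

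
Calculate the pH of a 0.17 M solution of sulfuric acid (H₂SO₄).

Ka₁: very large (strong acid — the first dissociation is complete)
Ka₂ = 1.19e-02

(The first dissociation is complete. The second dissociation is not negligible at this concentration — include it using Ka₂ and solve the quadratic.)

First dissociation is complete: [H⁺]₀ = [HSO₄⁻]₀ = C = 0.17 M. Second dissociation HSO₄⁻ ⇌ H⁺ + SO₄²⁻: let x = [SO₄²⁻]. Ka₂ = (C + x)·x / (C − x) = 1.19e-02 → x² + (C + Ka₂)·x − Ka₂·C = 0 → x² + 0.18190·x − 2.023e-03 = 0. x = (−0.18190 + √(0.18190² + 4 × 2.023e-03)) / 2 = 1.0514e-02 M. [H⁺] = C + x = 0.17 + 1.0514e-02 = 1.8051e-01 M. pH = -log(1.8051e-01) = 0.74.

pH = 0.74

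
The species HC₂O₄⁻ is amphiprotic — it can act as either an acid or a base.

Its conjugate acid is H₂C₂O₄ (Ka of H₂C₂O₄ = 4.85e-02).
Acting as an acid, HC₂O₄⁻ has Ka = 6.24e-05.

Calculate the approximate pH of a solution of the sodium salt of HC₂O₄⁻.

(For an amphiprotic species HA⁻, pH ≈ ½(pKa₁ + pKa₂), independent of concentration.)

pKa₁ = -log(4.85e-02) = 1.31; pKa₂ = -log(6.24e-05) = 4.20. For an amphiprotic species, pH ≈ ½(pKa₁ + pKa₂) = ½(1.31 + 4.20) = 2.76.

pH = 2.76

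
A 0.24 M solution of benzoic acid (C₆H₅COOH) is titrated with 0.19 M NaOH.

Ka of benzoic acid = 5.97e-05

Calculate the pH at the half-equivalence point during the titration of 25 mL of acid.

At half-equivalence [HA] = [A⁻], so Henderson-Hasselbalch gives pH = pKa = -log(5.97e-05) = 4.22.

pH = pKa = 4.22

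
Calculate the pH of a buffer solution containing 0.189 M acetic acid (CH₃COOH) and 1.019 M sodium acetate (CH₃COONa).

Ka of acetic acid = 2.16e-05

pKa = -log(2.16e-05) = 4.67. pH = pKa + log([A⁻]/[HA]) = 4.67 + log(1.019/0.189)

pH = 5.40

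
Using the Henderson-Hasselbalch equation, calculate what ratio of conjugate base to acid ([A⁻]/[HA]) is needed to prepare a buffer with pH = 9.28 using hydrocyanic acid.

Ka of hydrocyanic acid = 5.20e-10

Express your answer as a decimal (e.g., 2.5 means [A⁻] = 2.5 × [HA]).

pKa = -log(5.20e-10) = 9.2840. pH = pKa + log([A⁻]/[HA]), so log([A⁻]/[HA]) = pH − pKa = 9.28 − 9.2840 = -0.0040. [A⁻]/[HA] = 10^(-0.0040) = 0.991

[A⁻]/[HA] = 0.991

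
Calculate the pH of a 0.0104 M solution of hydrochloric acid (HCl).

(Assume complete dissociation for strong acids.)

[H⁺] = 0.0104 M for strong acid. pH = -log[H⁺] = -log(0.0104)

pH = 1.98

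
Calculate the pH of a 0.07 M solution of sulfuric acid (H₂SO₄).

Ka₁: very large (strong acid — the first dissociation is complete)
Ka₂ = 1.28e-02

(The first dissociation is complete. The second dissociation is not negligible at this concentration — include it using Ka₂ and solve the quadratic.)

First dissociation is complete: [H⁺]₀ = [HSO₄⁻]₀ = C = 0.07 M. Second dissociation HSO₄⁻ ⇌ H⁺ + SO₄²⁻: let x = [SO₄²⁻]. Ka₂ = (C + x)·x / (C − x) = 1.28e-02 → x² + (C + Ka₂)·x − Ka₂·C = 0 → x² + 0.08280·x − 8.960e-04 = 0. x = (−0.08280 + √(0.08280² + 4 × 8.960e-04)) / 2 = 9.6878e-03 M. [H⁺] = C + x = 0.07 + 9.6878e-03 = 7.9688e-02 M. pH = -log(7.9688e-02) = 1.10.

pH = 1.10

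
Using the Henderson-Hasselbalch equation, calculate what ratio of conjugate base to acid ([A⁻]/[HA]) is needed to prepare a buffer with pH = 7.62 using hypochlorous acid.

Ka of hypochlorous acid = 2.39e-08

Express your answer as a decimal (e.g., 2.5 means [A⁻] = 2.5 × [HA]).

pKa = -log(2.39e-08) = 7.6216. pH = pKa + log([A⁻]/[HA]), so log([A⁻]/[HA]) = pH − pKa = 7.62 − 7.6216 = -0.0016. [A⁻]/[HA] = 10^(-0.0016) = 0.996

[A⁻]/[HA] = 0.996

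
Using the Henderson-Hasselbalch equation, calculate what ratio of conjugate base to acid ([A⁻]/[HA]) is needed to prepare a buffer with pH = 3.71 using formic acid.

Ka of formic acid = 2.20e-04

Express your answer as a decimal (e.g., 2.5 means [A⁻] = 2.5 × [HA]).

pKa = -log(2.20e-04) = 3.6576. pH = pKa + log([A⁻]/[HA]), so log([A⁻]/[HA]) = pH − pKa = 3.71 − 3.6576 = 0.0524. [A⁻]/[HA] = 10^(0.0524) = 1.13

[A⁻]/[HA] = 1.13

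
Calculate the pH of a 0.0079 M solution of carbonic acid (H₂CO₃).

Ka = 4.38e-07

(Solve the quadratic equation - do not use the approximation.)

x² + Ka×x - Ka×C = 0. Using quadratic formula: [H⁺] = 5.8605e-05

pH = 4.23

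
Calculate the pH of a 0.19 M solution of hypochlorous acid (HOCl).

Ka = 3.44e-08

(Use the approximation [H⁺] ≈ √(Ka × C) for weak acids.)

[H⁺] = √(Ka × C) = √(3.44e-08 × 0.19) = 8.0846e-05. pH = -log(8.0846e-05)

pH = 4.09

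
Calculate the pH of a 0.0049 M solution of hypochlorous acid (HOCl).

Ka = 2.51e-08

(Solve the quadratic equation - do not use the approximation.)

x² + Ka×x - Ka×C = 0. Using quadratic formula: [H⁺] = 1.1078e-05

pH = 4.96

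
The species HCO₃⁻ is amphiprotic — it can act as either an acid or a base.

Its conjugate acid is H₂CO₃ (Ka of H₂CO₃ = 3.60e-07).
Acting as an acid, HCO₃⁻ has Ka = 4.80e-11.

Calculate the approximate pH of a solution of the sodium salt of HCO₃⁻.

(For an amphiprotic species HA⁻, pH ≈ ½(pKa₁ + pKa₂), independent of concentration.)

pKa₁ = -log(3.60e-07) = 6.44; pKa₂ = -log(4.80e-11) = 10.32. For an amphiprotic species, pH ≈ ½(pKa₁ + pKa₂) = ½(6.44 + 10.32) = 8.38.

pH = 8.38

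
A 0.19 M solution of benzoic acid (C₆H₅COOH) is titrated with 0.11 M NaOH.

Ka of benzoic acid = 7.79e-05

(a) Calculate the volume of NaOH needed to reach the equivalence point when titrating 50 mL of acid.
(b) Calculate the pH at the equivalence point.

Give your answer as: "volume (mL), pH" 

moles acid = 0.19 × 50/1000 = 0.0095 mol; V_base = moles/0.11 × 1000 = 86.4 mL. At equivalence only the conjugate base is present: [A⁻] = 0.0095/0.136 = 6.9667e-02 M. Kb = Kw/Ka = 1.28e-10; [OH⁻] = √(Kb × [A⁻]) = 2.9905e-06; pOH = 5.52; pH = 14 - pOH = 8.48.

V = 86.4 mL, pH = 8.48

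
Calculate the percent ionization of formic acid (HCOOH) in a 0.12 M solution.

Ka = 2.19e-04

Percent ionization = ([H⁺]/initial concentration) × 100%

Using Ka equilibrium: x² + Ka×x - Ka×C = 0. Solving: [H⁺] = 5.0181e-03. Percent = (5.0181e-03/0.12) × 100

Percent ionization = 4.18%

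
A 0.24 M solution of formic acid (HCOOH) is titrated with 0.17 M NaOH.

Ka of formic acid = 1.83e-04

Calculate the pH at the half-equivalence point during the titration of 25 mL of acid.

At half-equivalence [HA] = [A⁻], so Henderson-Hasselbalch gives pH = pKa = -log(1.83e-04) = 3.74.

pH = pKa = 3.74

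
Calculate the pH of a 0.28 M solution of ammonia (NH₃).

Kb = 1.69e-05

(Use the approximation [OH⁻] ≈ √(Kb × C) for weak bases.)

[OH⁻] = √(Kb × C) = √(1.69e-05 × 0.28) = 2.1753e-03. pOH = 2.66, pH = 14 - pOH

pH = 11.34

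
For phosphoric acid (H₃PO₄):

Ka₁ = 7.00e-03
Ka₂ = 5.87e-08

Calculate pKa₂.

pKa₂ = -log(Ka₂) = -log(5.87e-08) = 7.23.

pK_{a2} = 7.23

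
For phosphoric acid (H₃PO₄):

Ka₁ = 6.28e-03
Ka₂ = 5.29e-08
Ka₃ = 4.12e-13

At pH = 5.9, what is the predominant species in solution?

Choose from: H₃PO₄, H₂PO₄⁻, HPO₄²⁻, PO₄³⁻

pKa₁ = 2.20, pKa₂ = 7.28, pKa₃ = 12.39. For a polyprotic acid the predominant species crosses at each pKa: below pKa_n the protonated form dominates, above it the deprotonated form does. At pH = 5.9, the predominant species is H₂PO₄⁻.

H₂PO₄⁻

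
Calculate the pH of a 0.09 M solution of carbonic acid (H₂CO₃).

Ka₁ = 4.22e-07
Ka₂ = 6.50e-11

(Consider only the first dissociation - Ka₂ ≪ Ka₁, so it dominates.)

First dissociation dominates. From Ka₁ = [H⁺][HA⁻]/[H₂A], x² + Ka₁·x − Ka₁·C = 0 with C = 0.09 M and Ka₁ = 4.22e-07. Solving: [H⁺] = (−Ka₁ + √(Ka₁² + 4·Ka₁·C)) / 2 = 1.9467e-04 M. pH = -log(1.9467e-04) = 3.71.

pH = 3.71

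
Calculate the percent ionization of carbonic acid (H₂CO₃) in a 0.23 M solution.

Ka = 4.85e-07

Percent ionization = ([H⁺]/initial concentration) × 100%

Using Ka equilibrium: x² + Ka×x - Ka×C = 0. Solving: [H⁺] = 3.3375e-04. Percent = (3.3375e-04/0.23) × 100

Percent ionization = 0.145%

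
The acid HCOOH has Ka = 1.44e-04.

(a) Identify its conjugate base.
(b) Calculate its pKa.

(a) The conjugate base is formed by removing one H⁺ from HCOOH, giving HCOO⁻. (b) pKa = -log(Ka) = -log(1.44e-04) = 3.84.

Conjugate base: HCOO⁻; pK_a = 3.84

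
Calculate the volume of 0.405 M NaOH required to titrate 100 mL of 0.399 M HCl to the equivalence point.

At equivalence: moles acid = moles base. moles HCl = 0.399 × 100/1000 = 0.0399 mol. V_base = moles / 0.405 × 1000 = 98.5 mL.

V_{base} = 98.5 mL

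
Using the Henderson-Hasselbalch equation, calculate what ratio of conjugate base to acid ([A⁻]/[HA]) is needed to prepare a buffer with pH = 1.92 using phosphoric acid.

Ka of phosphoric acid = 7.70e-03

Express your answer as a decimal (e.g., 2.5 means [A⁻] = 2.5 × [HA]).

pKa = -log(7.70e-03) = 2.1135. pH = pKa + log([A⁻]/[HA]), so log([A⁻]/[HA]) = pH − pKa = 1.92 − 2.1135 = -0.1935. [A⁻]/[HA] = 10^(-0.1935) = 0.640

[A⁻]/[HA] = 0.640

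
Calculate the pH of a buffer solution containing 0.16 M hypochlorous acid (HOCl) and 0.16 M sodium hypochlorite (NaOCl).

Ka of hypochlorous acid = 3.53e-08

pKa = -log(3.53e-08) = 7.45. pH = pKa + log([A⁻]/[HA]) = 7.45 + log(0.16/0.16)

pH = 7.45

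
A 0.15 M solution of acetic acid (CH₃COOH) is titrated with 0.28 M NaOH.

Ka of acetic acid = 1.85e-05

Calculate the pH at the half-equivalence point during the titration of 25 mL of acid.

At half-equivalence [HA] = [A⁻], so Henderson-Hasselbalch gives pH = pKa = -log(1.85e-05) = 4.73.

pH = pKa = 4.73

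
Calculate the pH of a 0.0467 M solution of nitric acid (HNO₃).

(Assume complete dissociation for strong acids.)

[H⁺] = 0.0467 M for strong acid. pH = -log[H⁺] = -log(0.0467)

pH = 1.33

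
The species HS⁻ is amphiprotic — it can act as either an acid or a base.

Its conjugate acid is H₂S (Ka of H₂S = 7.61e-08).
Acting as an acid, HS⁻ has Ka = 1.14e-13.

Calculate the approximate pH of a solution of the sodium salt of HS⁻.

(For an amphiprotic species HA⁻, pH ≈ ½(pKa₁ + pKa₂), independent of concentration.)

pKa₁ = -log(7.61e-08) = 7.12; pKa₂ = -log(1.14e-13) = 12.94. For an amphiprotic species, pH ≈ ½(pKa₁ + pKa₂) = ½(7.12 + 12.94) = 10.03.

pH = 10.03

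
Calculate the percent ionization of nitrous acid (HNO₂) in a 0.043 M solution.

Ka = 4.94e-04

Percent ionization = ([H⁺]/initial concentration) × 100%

Using Ka equilibrium: x² + Ka×x - Ka×C = 0. Solving: [H⁺] = 4.3685e-03. Percent = (4.3685e-03/0.043) × 100

Percent ionization = 10.2%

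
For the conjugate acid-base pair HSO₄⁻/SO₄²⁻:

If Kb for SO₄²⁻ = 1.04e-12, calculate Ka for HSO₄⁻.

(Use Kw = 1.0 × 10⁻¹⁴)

For a conjugate pair Ka × Kb = Kw, so Ka = Kw/Kb = 1.0 × 10⁻¹⁴ / 1.04e-12 = 9.62e-03.

K_a = 9.62e-03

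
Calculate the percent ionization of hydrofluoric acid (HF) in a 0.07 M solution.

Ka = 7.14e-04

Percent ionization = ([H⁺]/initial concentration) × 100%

Using Ka equilibrium: x² + Ka×x - Ka×C = 0. Solving: [H⁺] = 6.7217e-03. Percent = (6.7217e-03/0.07) × 100

Percent ionization = 9.6%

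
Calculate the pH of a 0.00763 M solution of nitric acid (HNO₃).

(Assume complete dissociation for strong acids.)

[H⁺] = 0.00763 M for strong acid. pH = -log[H⁺] = -log(0.00763)

pH = 2.12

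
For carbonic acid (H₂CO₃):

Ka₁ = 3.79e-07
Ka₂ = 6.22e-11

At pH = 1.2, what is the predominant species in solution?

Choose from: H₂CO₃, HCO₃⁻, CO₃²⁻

pKa₁ = 6.42, pKa₂ = 10.21. For a polyprotic acid the predominant species crosses at each pKa: below pKa_n the protonated form dominates, above it the deprotonated form does. At pH = 1.2, the predominant species is H₂CO₃.

H₂CO₃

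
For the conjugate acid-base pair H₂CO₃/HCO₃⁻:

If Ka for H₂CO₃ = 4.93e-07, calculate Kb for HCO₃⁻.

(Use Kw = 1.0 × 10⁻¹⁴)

For a conjugate pair Ka × Kb = Kw, so Kb = Kw/Ka = 1.0 × 10⁻¹⁴ / 4.93e-07 = 2.03e-08.

K_b = 2.03e-08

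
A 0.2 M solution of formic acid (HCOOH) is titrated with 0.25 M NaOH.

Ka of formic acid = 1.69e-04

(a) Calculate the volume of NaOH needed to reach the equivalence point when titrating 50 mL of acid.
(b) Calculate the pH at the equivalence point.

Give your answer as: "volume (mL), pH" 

moles acid = 0.2 × 50/1000 = 0.01 mol; V_base = moles/0.25 × 1000 = 40.0 mL. At equivalence only the conjugate base is present: [A⁻] = 0.01/0.090 = 1.1111e-01 M. Kb = Kw/Ka = 5.92e-11; [OH⁻] = √(Kb × [A⁻]) = 2.5641e-06; pOH = 5.59; pH = 14 - pOH = 8.41.

V = 40.0 mL, pH = 8.41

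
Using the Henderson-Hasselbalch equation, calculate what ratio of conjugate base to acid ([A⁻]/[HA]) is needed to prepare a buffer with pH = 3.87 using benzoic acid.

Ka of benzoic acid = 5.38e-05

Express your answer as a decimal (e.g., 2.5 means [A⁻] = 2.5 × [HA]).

pKa = -log(5.38e-05) = 4.2692. pH = pKa + log([A⁻]/[HA]), so log([A⁻]/[HA]) = pH − pKa = 3.87 − 4.2692 = -0.3992. [A⁻]/[HA] = 10^(-0.3992) = 0.399

[A⁻]/[HA] = 0.399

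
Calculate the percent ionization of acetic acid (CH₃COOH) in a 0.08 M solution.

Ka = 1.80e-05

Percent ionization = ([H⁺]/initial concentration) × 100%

Using Ka equilibrium: x² + Ka×x - Ka×C = 0. Solving: [H⁺] = 1.1910e-03. Percent = (1.1910e-03/0.08) × 100

Percent ionization = 1.49%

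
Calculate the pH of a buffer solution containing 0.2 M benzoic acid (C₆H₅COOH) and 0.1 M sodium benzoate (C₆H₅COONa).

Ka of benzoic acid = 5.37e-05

pKa = -log(5.37e-05) = 4.27. pH = pKa + log([A⁻]/[HA]) = 4.27 + log(0.1/0.2)

pH = 3.97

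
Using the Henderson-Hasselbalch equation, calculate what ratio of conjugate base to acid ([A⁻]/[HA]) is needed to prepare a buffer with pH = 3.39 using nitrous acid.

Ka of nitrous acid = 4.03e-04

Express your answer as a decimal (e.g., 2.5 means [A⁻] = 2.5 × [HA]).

pKa = -log(4.03e-04) = 3.3947. pH = pKa + log([A⁻]/[HA]), so log([A⁻]/[HA]) = pH − pKa = 3.39 − 3.3947 = -0.0047. [A⁻]/[HA] = 10^(-0.0047) = 0.989

[A⁻]/[HA] = 0.989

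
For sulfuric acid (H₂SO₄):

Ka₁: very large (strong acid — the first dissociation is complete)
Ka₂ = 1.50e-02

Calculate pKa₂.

pKa₂ = -log(Ka₂) = -log(1.50e-02) = 1.82.

pK_{a2} = 1.82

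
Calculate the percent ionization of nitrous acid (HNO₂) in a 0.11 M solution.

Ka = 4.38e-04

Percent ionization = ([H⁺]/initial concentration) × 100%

Using Ka equilibrium: x² + Ka×x - Ka×C = 0. Solving: [H⁺] = 6.7256e-03. Percent = (6.7256e-03/0.11) × 100

Percent ionization = 6.11%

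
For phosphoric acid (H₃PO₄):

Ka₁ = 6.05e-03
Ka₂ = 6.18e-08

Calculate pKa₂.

pKa₂ = -log(Ka₂) = -log(6.18e-08) = 7.21.

pK_{a2} = 7.21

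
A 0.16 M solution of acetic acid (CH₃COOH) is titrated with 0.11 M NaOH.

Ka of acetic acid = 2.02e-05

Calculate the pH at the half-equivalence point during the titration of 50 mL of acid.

At half-equivalence [HA] = [A⁻], so Henderson-Hasselbalch gives pH = pKa = -log(2.02e-05) = 4.69.

pH = pKa = 4.69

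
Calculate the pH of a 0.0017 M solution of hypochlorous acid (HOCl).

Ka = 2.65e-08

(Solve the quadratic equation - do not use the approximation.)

x² + Ka×x - Ka×C = 0. Using quadratic formula: [H⁺] = 6.6987e-06

pH = 5.17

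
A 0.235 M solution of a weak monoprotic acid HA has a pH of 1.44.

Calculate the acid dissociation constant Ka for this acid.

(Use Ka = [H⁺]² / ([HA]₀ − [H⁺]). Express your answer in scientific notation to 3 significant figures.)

[H⁺] = 10^(−pH) = 10^(−1.44) = 3.631e-02 M. For HA ⇌ H⁺ + A⁻, Ka = [H⁺][A⁻]/[HA] = [H⁺]² / ([HA]₀ − [H⁺]) = (3.631e-02)² / (0.235 − 3.631e-02) = 6.63e-03.

K_a = 6.63e-03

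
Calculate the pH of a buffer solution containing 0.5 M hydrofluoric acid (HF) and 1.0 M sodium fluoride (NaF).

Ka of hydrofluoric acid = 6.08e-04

pKa = -log(6.08e-04) = 3.22. pH = pKa + log([A⁻]/[HA]) = 3.22 + log(1.0/0.5)

pH = 3.52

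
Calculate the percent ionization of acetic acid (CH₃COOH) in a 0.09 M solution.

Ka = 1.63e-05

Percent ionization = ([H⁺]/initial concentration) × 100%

Using Ka equilibrium: x² + Ka×x - Ka×C = 0. Solving: [H⁺] = 1.2031e-03. Percent = (1.2031e-03/0.09) × 100

Percent ionization = 1.34%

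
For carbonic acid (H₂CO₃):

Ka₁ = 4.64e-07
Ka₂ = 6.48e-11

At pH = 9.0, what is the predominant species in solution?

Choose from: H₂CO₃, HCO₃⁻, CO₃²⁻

pKa₁ = 6.33, pKa₂ = 10.19. For a polyprotic acid the predominant species crosses at each pKa: below pKa_n the protonated form dominates, above it the deprotonated form does. At pH = 9.0, the predominant species is HCO₃⁻.

HCO₃⁻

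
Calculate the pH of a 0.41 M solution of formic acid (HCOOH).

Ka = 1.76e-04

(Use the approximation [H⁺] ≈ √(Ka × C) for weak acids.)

[H⁺] = √(Ka × C) = √(1.76e-04 × 0.41) = 8.4947e-03. pH = -log(8.4947e-03)

pH = 2.07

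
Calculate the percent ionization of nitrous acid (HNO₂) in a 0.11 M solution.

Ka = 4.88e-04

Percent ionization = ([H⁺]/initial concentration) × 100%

Using Ka equilibrium: x² + Ka×x - Ka×C = 0. Solving: [H⁺] = 7.0867e-03. Percent = (7.0867e-03/0.11) × 100

Percent ionization = 6.44%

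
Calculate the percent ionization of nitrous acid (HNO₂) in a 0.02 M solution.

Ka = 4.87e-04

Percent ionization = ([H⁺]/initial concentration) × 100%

Using Ka equilibrium: x² + Ka×x - Ka×C = 0. Solving: [H⁺] = 2.8869e-03. Percent = (2.8869e-03/0.02) × 100

Percent ionization = 14.4%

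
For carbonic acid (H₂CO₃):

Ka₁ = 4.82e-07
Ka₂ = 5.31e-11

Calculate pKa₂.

pKa₂ = -log(Ka₂) = -log(5.31e-11) = 10.27.

pK_{a2} = 10.27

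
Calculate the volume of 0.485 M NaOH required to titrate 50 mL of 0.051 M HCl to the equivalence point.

At equivalence: moles acid = moles base. moles HCl = 0.051 × 50/1000 = 0.00255 mol. V_base = moles / 0.485 × 1000 = 5.3 mL.

V_{base} = 5.3 mL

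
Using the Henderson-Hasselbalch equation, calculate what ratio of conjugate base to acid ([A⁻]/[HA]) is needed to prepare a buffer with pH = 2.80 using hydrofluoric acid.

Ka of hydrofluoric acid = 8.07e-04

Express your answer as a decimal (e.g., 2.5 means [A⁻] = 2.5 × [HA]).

pKa = -log(8.07e-04) = 3.0931. pH = pKa + log([A⁻]/[HA]), so log([A⁻]/[HA]) = pH − pKa = 2.80 − 3.0931 = -0.2931. [A⁻]/[HA] = 10^(-0.2931) = 0.509

[A⁻]/[HA] = 0.509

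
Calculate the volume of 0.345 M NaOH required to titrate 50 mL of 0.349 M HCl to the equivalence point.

At equivalence: moles acid = moles base. moles HCl = 0.349 × 50/1000 = 0.01745 mol. V_base = moles / 0.345 × 1000 = 50.6 mL.

V_{base} = 50.6 mL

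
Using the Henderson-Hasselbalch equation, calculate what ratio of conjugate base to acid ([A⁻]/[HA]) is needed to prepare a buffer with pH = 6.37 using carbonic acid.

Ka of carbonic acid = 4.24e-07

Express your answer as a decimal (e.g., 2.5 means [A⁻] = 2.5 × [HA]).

pKa = -log(4.24e-07) = 6.3726. pH = pKa + log([A⁻]/[HA]), so log([A⁻]/[HA]) = pH − pKa = 6.37 − 6.3726 = -0.0026. [A⁻]/[HA] = 10^(-0.0026) = 0.994

[A⁻]/[HA] = 0.994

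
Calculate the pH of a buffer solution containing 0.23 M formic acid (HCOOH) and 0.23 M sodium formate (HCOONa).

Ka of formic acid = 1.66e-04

pKa = -log(1.66e-04) = 3.78. pH = pKa + log([A⁻]/[HA]) = 3.78 + log(0.23/0.23)

pH = 3.78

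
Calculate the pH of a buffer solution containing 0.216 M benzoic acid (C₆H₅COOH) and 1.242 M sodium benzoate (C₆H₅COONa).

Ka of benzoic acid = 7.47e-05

pKa = -log(7.47e-05) = 4.13. pH = pKa + log([A⁻]/[HA]) = 4.13 + log(1.242/0.216)

pH = 4.89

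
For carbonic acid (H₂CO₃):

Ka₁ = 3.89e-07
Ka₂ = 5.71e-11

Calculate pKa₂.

pKa₂ = -log(Ka₂) = -log(5.71e-11) = 10.24.

pK_{a2} = 10.24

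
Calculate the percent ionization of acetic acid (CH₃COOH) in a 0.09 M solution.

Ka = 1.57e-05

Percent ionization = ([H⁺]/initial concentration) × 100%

Using Ka equilibrium: x² + Ka×x - Ka×C = 0. Solving: [H⁺] = 1.1809e-03. Percent = (1.1809e-03/0.09) × 100

Percent ionization = 1.31%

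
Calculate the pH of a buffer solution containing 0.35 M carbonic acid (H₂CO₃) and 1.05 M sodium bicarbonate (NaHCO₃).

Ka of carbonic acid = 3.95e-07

pKa = -log(3.95e-07) = 6.40. pH = pKa + log([A⁻]/[HA]) = 6.40 + log(1.05/0.35)

pH = 6.88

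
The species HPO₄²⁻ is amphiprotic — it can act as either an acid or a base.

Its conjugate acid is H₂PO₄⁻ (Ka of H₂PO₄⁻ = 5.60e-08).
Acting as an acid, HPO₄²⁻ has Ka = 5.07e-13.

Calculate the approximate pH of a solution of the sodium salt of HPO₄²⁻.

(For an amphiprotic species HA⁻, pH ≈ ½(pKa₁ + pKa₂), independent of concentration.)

pKa₁ = -log(5.60e-08) = 7.25; pKa₂ = -log(5.07e-13) = 12.29. For an amphiprotic species, pH ≈ ½(pKa₁ + pKa₂) = ½(7.25 + 12.29) = 9.77.

pH = 9.77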